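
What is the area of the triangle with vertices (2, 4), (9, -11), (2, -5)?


Area = |x1(y2-y3) + x2(y3-y1) + x3(y1-y2)| / 2
= |2*(-11--5) + 9*(-5-4) + 2*(4--11)| / 2
= 31.5

31.5


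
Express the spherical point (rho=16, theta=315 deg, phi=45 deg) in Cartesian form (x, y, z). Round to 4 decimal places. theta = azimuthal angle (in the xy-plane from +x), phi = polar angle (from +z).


x = 16 * sin(45) * cos(315) = 8
y = 16 * sin(45) * sin(315) = -8
z = 16 * cos(45) = 11.3137

(8, -8, 11.3137)


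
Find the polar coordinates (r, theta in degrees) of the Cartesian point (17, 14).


r = sqrt(17^2 + 14^2) = 22.0227
theta = atan2(14, 17) = 39.4725 degrees

r = 22.0227, theta = 39.4725 degrees


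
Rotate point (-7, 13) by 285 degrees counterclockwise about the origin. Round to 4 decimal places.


x' = -7*cos(285) - 13*sin(285) = 10.7453
y' = -7*sin(285) + 13*cos(285) = 10.1261

(10.7453, 10.1261)


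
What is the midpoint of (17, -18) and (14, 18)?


Midpoint = ((17+14)/2, (-18+18)/2) = (15.5, 0)

(15.5, 0)


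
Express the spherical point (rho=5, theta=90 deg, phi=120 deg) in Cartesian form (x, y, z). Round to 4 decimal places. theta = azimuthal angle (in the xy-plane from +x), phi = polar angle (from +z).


x = 5 * sin(120) * cos(90) = 0
y = 5 * sin(120) * sin(90) = 4.3301
z = 5 * cos(120) = -2.5

(0, 4.3301, -2.5)


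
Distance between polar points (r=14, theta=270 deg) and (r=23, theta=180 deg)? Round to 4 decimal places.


d = sqrt(r1^2 + r2^2 - 2*r1*r2*cos(t2-t1))
d = sqrt(14^2 + 23^2 - 2*14*23*cos(180-270)) = 26.9258

26.9258


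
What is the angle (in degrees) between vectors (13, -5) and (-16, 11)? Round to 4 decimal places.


dot = 13*-16 + -5*11 = -263
|u| = 13.9284, |v| = 19.4165
cos(angle) = -0.9725
angle = 166.529 degrees

166.529 degrees


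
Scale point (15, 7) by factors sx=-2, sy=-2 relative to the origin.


Scaling: (x*sx, y*sy) = (15*-2, 7*-2) = (-30, -14)

(-30, -14)


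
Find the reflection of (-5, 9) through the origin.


Reflection through origin: (x, y) -> (-x, -y)
(-5, 9) -> (5, -9)

(5, -9)


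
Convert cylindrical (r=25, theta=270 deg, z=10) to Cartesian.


x = 25 * cos(270) = 0
y = 25 * sin(270) = -25
z = 10

(0, -25, 10)


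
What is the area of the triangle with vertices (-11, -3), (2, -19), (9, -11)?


Area = |x1(y2-y3) + x2(y3-y1) + x3(y1-y2)| / 2
= |-11*(-19--11) + 2*(-11--3) + 9*(-3--19)| / 2
= 108

108


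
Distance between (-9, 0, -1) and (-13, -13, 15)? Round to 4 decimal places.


d = sqrt((-13--9)^2 + (-13-0)^2 + (15--1)^2) = 21

21


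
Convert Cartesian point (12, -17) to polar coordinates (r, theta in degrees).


r = sqrt(12^2 + (-17)^2) = 20.8087
theta = atan2(-17, 12) = 305.2176 degrees

r = 20.8087, theta = 305.2176 degrees


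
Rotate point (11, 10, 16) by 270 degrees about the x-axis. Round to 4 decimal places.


x' = 11
y' = 10*cos(270) - 16*sin(270) = 16
z' = 10*sin(270) + 16*cos(270) = -10

(11, 16, -10)


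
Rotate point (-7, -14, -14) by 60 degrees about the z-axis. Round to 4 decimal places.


x' = -7*cos(60) - -14*sin(60) = 8.6244
y' = -7*sin(60) + -14*cos(60) = -13.0622
z' = -14

(8.6244, -13.0622, -14)


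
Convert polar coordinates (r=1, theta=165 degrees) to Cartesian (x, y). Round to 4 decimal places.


x = 1 * cos(165) = -0.9659
y = 1 * sin(165) = 0.2588

(-0.9659, 0.2588)


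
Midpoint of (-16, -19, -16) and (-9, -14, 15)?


Midpoint = ((-16+-9)/2, (-19+-14)/2, (-16+15)/2) = (-12.5, -16.5, -0.5)

(-12.5, -16.5, -0.5)


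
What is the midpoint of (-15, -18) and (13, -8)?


Midpoint = ((-15+13)/2, (-18+-8)/2) = (-1, -13)

(-1, -13)


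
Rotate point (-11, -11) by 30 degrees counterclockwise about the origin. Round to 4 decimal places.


x' = -11*cos(30) - -11*sin(30) = -4.0263
y' = -11*sin(30) + -11*cos(30) = -15.0263

(-4.0263, -15.0263)


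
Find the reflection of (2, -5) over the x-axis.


Reflection across x-axis: (x, y) -> (x, -y)
(2, -5) -> (2, 5)

(2, 5)


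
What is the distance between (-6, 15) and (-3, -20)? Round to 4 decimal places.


d = sqrt((-3--6)^2 + (-20-15)^2) = 35.1283

35.1283


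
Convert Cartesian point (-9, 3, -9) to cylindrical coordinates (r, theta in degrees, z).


r = sqrt((-9)^2 + 3^2) = 9.4868
theta = atan2(3, -9) = 161.5651 deg
z = -9

r = 9.4868, theta = 161.5651 deg, z = -9


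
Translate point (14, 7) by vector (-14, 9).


Translation: (x+dx, y+dy) = (14+-14, 7+9) = (0, 16)

(0, 16)


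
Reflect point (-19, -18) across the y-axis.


Reflection across y-axis: (x, y) -> (-x, y)
(-19, -18) -> (19, -18)

(19, -18)


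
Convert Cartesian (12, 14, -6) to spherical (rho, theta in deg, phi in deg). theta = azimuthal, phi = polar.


rho = sqrt(12^2 + 14^2 + (-6)^2) = 19.3907
theta = atan2(14, 12) = 49.3987 deg
phi = acos(-6/19.3907) = 108.0247 deg

rho = 19.3907, theta = 49.3987 deg, phi = 108.0247 deg


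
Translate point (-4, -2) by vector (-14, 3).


Translation: (x+dx, y+dy) = (-4+-14, -2+3) = (-18, 1)

(-18, 1)


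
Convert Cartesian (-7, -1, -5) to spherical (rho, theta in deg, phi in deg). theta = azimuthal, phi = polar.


rho = sqrt((-7)^2 + (-1)^2 + (-5)^2) = 8.6603
theta = atan2(-1, -7) = 188.1301 deg
phi = acos(-5/8.6603) = 125.2644 deg

rho = 8.6603, theta = 188.1301 deg, phi = 125.2644 deg


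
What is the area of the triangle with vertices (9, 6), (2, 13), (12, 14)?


Area = |x1(y2-y3) + x2(y3-y1) + x3(y1-y2)| / 2
= |9*(13-14) + 2*(14-6) + 12*(6-13)| / 2
= 38.5

38.5


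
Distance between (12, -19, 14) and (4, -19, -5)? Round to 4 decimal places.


d = sqrt((4-12)^2 + (-19--19)^2 + (-5-14)^2) = 20.6155

20.6155


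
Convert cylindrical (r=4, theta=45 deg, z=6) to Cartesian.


x = 4 * cos(45) = 2.8284
y = 4 * sin(45) = 2.8284
z = 6

(2.8284, 2.8284, 6)


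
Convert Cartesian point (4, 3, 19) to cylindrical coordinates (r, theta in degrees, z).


r = sqrt(4^2 + 3^2) = 5
theta = atan2(3, 4) = 36.8699 deg
z = 19

r = 5, theta = 36.8699 deg, z = 19


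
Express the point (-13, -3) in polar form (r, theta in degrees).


r = sqrt((-13)^2 + (-3)^2) = 13.3417
theta = atan2(-3, -13) = 192.9946 degrees

r = 13.3417, theta = 192.9946 degrees


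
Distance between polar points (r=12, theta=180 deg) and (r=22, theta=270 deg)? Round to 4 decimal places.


d = sqrt(r1^2 + r2^2 - 2*r1*r2*cos(t2-t1))
d = sqrt(12^2 + 22^2 - 2*12*22*cos(270-180)) = 25.0599

25.0599


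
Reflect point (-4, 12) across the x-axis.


Reflection across x-axis: (x, y) -> (x, -y)
(-4, 12) -> (-4, -12)

(-4, -12)


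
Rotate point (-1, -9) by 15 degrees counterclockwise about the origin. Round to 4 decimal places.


x' = -1*cos(15) - -9*sin(15) = 1.3634
y' = -1*sin(15) + -9*cos(15) = -8.9522

(1.3634, -8.9522)


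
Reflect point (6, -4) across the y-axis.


Reflection across y-axis: (x, y) -> (-x, y)
(6, -4) -> (-6, -4)

(-6, -4)


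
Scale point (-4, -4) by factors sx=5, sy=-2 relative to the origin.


Scaling: (x*sx, y*sy) = (-4*5, -4*-2) = (-20, 8)

(-20, 8)


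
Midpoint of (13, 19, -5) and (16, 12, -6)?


Midpoint = ((13+16)/2, (19+12)/2, (-5+-6)/2) = (14.5, 15.5, -5.5)

(14.5, 15.5, -5.5)


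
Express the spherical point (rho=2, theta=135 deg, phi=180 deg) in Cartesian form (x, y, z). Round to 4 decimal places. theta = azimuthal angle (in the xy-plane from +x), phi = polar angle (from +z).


x = 2 * sin(180) * cos(135) = 0
y = 2 * sin(180) * sin(135) = 0
z = 2 * cos(180) = -2

(0, 0, -2)


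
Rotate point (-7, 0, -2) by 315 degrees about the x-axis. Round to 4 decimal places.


x' = -7
y' = 0*cos(315) - -2*sin(315) = -1.4142
z' = 0*sin(315) + -2*cos(315) = -1.4142

(-7, -1.4142, -1.4142)


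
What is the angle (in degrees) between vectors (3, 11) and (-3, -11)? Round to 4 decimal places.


dot = 3*-3 + 11*-11 = -130
|u| = 11.4018, |v| = 11.4018
cos(angle) = -1
angle = 180 degrees

180 degrees


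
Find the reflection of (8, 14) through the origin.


Reflection through origin: (x, y) -> (-x, -y)
(8, 14) -> (-8, -14)

(-8, -14)


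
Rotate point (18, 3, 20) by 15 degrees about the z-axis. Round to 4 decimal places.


x' = 18*cos(15) - 3*sin(15) = 16.6102
y' = 18*sin(15) + 3*cos(15) = 7.5565
z' = 20

(16.6102, 7.5565, 20)


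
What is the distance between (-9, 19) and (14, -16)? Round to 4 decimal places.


d = sqrt((14--9)^2 + (-16-19)^2) = 41.8808

41.8808


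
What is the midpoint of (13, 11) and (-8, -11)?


Midpoint = ((13+-8)/2, (11+-11)/2) = (2.5, 0)

(2.5, 0)


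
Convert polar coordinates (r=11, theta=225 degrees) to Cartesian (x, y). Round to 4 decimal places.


x = 11 * cos(225) = -7.7782
y = 11 * sin(225) = -7.7782

(-7.7782, -7.7782)


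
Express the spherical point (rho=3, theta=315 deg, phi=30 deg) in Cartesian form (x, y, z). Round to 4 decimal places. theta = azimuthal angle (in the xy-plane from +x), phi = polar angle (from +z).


x = 3 * sin(30) * cos(315) = 1.0607
y = 3 * sin(30) * sin(315) = -1.0607
z = 3 * cos(30) = 2.5981

(1.0607, -1.0607, 2.5981)


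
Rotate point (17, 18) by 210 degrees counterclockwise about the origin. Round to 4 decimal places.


x' = 17*cos(210) - 18*sin(210) = -5.7224
y' = 17*sin(210) + 18*cos(210) = -24.0885

(-5.7224, -24.0885)


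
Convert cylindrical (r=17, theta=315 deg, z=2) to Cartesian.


x = 17 * cos(315) = 12.0208
y = 17 * sin(315) = -12.0208
z = 2

(12.0208, -12.0208, 2)


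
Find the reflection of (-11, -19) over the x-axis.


Reflection across x-axis: (x, y) -> (x, -y)
(-11, -19) -> (-11, 19)

(-11, 19)


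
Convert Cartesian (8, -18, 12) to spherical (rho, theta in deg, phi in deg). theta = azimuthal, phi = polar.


rho = sqrt(8^2 + (-18)^2 + 12^2) = 23.0651
theta = atan2(-18, 8) = 293.9625 deg
phi = acos(12/23.0651) = 58.6499 deg

rho = 23.0651, theta = 293.9625 deg, phi = 58.6499 deg


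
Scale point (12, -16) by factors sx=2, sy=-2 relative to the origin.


Scaling: (x*sx, y*sy) = (12*2, -16*-2) = (24, 32)

(24, 32)


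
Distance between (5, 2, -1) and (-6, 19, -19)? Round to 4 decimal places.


d = sqrt((-6-5)^2 + (19-2)^2 + (-19--1)^2) = 27.0924

27.0924


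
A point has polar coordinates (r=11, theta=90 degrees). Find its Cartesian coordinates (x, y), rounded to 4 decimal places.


x = 11 * cos(90) = 0
y = 11 * sin(90) = 11

(0, 11)


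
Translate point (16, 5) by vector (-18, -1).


Translation: (x+dx, y+dy) = (16+-18, 5+-1) = (-2, 4)

(-2, 4)


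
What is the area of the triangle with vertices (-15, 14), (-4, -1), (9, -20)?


Area = |x1(y2-y3) + x2(y3-y1) + x3(y1-y2)| / 2
= |-15*(-1--20) + -4*(-20-14) + 9*(14--1)| / 2
= 7

7


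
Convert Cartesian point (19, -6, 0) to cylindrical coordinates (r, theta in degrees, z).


r = sqrt(19^2 + (-6)^2) = 19.9249
theta = atan2(-6, 19) = 342.4744 deg
z = 0

r = 19.9249, theta = 342.4744 deg, z = 0


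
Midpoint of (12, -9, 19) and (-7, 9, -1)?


Midpoint = ((12+-7)/2, (-9+9)/2, (19+-1)/2) = (2.5, 0, 9)

(2.5, 0, 9)


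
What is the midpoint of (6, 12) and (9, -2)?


Midpoint = ((6+9)/2, (12+-2)/2) = (7.5, 5)

(7.5, 5)


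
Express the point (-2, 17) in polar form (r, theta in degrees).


r = sqrt((-2)^2 + 17^2) = 17.1172
theta = atan2(17, -2) = 96.7098 degrees

r = 17.1172, theta = 96.7098 degrees


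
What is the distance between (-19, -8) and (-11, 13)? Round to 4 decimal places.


d = sqrt((-11--19)^2 + (13--8)^2) = 22.4722

22.4722


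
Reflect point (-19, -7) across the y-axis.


Reflection across y-axis: (x, y) -> (-x, y)
(-19, -7) -> (19, -7)

(19, -7)


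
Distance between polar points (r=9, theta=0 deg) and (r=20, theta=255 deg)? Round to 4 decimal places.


d = sqrt(r1^2 + r2^2 - 2*r1*r2*cos(t2-t1))
d = sqrt(9^2 + 20^2 - 2*9*20*cos(255-0)) = 23.9619

23.9619


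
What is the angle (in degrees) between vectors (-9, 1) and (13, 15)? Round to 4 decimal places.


dot = -9*13 + 1*15 = -102
|u| = 9.0554, |v| = 19.8494
cos(angle) = -0.5675
angle = 124.5742 degrees

124.5742 degrees


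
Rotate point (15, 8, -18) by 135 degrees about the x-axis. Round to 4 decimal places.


x' = 15
y' = 8*cos(135) - -18*sin(135) = 7.0711
z' = 8*sin(135) + -18*cos(135) = 18.3848

(15, 7.0711, 18.3848)


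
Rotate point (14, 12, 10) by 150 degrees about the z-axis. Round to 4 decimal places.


x' = 14*cos(150) - 12*sin(150) = -18.1244
y' = 14*sin(150) + 12*cos(150) = -3.3923
z' = 10

(-18.1244, -3.3923, 10)


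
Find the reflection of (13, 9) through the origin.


Reflection through origin: (x, y) -> (-x, -y)
(13, 9) -> (-13, -9)

(-13, -9)


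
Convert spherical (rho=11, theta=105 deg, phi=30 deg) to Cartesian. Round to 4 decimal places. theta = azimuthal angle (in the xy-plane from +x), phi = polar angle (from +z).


x = 11 * sin(30) * cos(105) = -1.4235
y = 11 * sin(30) * sin(105) = 5.3126
z = 11 * cos(30) = 9.5263

(-1.4235, 5.3126, 9.5263)


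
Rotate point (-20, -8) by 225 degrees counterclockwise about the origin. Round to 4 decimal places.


x' = -20*cos(225) - -8*sin(225) = 8.4853
y' = -20*sin(225) + -8*cos(225) = 19.799

(8.4853, 19.799)


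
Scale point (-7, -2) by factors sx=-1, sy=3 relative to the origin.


Scaling: (x*sx, y*sy) = (-7*-1, -2*3) = (7, -6)

(7, -6)


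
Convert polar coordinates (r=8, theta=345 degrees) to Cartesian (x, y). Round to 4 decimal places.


x = 8 * cos(345) = 7.7274
y = 8 * sin(345) = -2.0706

(7.7274, -2.0706)


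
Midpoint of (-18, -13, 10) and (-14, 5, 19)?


Midpoint = ((-18+-14)/2, (-13+5)/2, (10+19)/2) = (-16, -4, 14.5)

(-16, -4, 14.5)


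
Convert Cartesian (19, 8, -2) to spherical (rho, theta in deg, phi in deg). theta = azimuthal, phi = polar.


rho = sqrt(19^2 + 8^2 + (-2)^2) = 20.7123
theta = atan2(8, 19) = 22.8337 deg
phi = acos(-2/20.7123) = 95.5412 deg

rho = 20.7123, theta = 22.8337 deg, phi = 95.5412 deg


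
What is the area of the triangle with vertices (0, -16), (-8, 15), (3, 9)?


Area = |x1(y2-y3) + x2(y3-y1) + x3(y1-y2)| / 2
= |0*(15-9) + -8*(9--16) + 3*(-16-15)| / 2
= 146.5

146.5


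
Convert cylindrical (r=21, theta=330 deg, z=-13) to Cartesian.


x = 21 * cos(330) = 18.1865
y = 21 * sin(330) = -10.5
z = -13

(18.1865, -10.5, -13)


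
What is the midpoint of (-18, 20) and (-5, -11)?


Midpoint = ((-18+-5)/2, (20+-11)/2) = (-11.5, 4.5)

(-11.5, 4.5)


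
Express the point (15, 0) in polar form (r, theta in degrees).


r = sqrt(15^2 + 0^2) = 15
theta = atan2(0, 15) = 0 degrees

r = 15, theta = 0 degrees


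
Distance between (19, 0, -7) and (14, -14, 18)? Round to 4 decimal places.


d = sqrt((14-19)^2 + (-14-0)^2 + (18--7)^2) = 29.0861

29.0861


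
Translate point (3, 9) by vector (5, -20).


Translation: (x+dx, y+dy) = (3+5, 9+-20) = (8, -11)

(8, -11)


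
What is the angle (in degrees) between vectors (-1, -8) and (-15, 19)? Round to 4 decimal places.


dot = -1*-15 + -8*19 = -137
|u| = 8.0623, |v| = 24.2074
cos(angle) = -0.702
angle = 134.5848 degrees

134.5848 degrees


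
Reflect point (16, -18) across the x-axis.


Reflection across x-axis: (x, y) -> (x, -y)
(16, -18) -> (16, 18)

(16, 18)


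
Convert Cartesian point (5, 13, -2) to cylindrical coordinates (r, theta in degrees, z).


r = sqrt(5^2 + 13^2) = 13.9284
theta = atan2(13, 5) = 68.9625 deg
z = -2

r = 13.9284, theta = 68.9625 deg, z = -2


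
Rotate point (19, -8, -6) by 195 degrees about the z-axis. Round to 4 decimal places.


x' = 19*cos(195) - -8*sin(195) = -20.4231
y' = 19*sin(195) + -8*cos(195) = 2.8098
z' = -6

(-20.4231, 2.8098, -6)


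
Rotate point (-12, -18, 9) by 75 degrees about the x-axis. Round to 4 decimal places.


x' = -12
y' = -18*cos(75) - 9*sin(75) = -13.3521
z' = -18*sin(75) + 9*cos(75) = -15.0573

(-12, -13.3521, -15.0573)


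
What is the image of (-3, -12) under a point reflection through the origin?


Reflection through origin: (x, y) -> (-x, -y)
(-3, -12) -> (3, 12)

(3, 12)


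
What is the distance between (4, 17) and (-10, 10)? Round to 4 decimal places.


d = sqrt((-10-4)^2 + (10-17)^2) = 15.6525

15.6525


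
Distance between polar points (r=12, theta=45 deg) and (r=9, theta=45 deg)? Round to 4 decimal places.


d = sqrt(r1^2 + r2^2 - 2*r1*r2*cos(t2-t1))
d = sqrt(12^2 + 9^2 - 2*12*9*cos(45-45)) = 3

3


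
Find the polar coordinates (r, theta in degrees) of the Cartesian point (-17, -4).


r = sqrt((-17)^2 + (-4)^2) = 17.4642
theta = atan2(-4, -17) = 193.2405 degrees

r = 17.4642, theta = 193.2405 degrees


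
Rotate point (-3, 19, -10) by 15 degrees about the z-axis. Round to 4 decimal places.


x' = -3*cos(15) - 19*sin(15) = -7.8153
y' = -3*sin(15) + 19*cos(15) = 17.5761
z' = -10

(-7.8153, 17.5761, -10)


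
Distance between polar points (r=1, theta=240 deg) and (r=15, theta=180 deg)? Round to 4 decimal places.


d = sqrt(r1^2 + r2^2 - 2*r1*r2*cos(t2-t1))
d = sqrt(1^2 + 15^2 - 2*1*15*cos(180-240)) = 14.5258

14.5258


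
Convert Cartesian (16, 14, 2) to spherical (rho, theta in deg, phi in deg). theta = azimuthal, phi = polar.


rho = sqrt(16^2 + 14^2 + 2^2) = 21.3542
theta = atan2(14, 16) = 41.1859 deg
phi = acos(2/21.3542) = 84.6259 deg

rho = 21.3542, theta = 41.1859 deg, phi = 84.6259 deg


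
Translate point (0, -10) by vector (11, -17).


Translation: (x+dx, y+dy) = (0+11, -10+-17) = (11, -27)

(11, -27)


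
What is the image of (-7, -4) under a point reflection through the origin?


Reflection through origin: (x, y) -> (-x, -y)
(-7, -4) -> (7, 4)

(7, 4)


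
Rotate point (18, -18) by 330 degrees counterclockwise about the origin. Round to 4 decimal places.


x' = 18*cos(330) - -18*sin(330) = 6.5885
y' = 18*sin(330) + -18*cos(330) = -24.5885

(6.5885, -24.5885)


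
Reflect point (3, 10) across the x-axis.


Reflection across x-axis: (x, y) -> (x, -y)
(3, 10) -> (3, -10)

(3, -10)


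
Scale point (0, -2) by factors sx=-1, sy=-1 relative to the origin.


Scaling: (x*sx, y*sy) = (0*-1, -2*-1) = (0, 2)

(0, 2)


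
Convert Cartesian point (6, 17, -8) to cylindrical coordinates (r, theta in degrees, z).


r = sqrt(6^2 + 17^2) = 18.0278
theta = atan2(17, 6) = 70.56 deg
z = -8

r = 18.0278, theta = 70.56 deg, z = -8


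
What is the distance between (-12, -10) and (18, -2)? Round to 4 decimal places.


d = sqrt((18--12)^2 + (-2--10)^2) = 31.0483

31.0483


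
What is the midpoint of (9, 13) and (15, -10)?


Midpoint = ((9+15)/2, (13+-10)/2) = (12, 1.5)

(12, 1.5)


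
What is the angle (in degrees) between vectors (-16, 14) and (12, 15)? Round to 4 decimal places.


dot = -16*12 + 14*15 = 18
|u| = 21.2603, |v| = 19.2094
cos(angle) = 0.0441
angle = 87.4739 degrees

87.4739 degrees


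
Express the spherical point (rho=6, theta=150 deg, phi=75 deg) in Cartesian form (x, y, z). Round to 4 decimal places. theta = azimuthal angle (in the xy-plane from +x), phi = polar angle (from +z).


x = 6 * sin(75) * cos(150) = -5.0191
y = 6 * sin(75) * sin(150) = 2.8978
z = 6 * cos(75) = 1.5529

(-5.0191, 2.8978, 1.5529)


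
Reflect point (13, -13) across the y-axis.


Reflection across y-axis: (x, y) -> (-x, y)
(13, -13) -> (-13, -13)

(-13, -13)


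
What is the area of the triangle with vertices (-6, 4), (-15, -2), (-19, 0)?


Area = |x1(y2-y3) + x2(y3-y1) + x3(y1-y2)| / 2
= |-6*(-2-0) + -15*(0-4) + -19*(4--2)| / 2
= 21

21


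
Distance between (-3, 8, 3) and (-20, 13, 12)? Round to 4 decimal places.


d = sqrt((-20--3)^2 + (13-8)^2 + (12-3)^2) = 19.8746

19.8746


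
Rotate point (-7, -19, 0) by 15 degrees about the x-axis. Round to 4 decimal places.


x' = -7
y' = -19*cos(15) - 0*sin(15) = -18.3526
z' = -19*sin(15) + 0*cos(15) = -4.9176

(-7, -18.3526, -4.9176)


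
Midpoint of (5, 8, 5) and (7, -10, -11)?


Midpoint = ((5+7)/2, (8+-10)/2, (5+-11)/2) = (6, -1, -3)

(6, -1, -3)


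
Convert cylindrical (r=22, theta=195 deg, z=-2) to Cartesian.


x = 22 * cos(195) = -21.2504
y = 22 * sin(195) = -5.694
z = -2

(-21.2504, -5.694, -2)


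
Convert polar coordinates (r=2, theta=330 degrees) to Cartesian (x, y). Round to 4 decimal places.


x = 2 * cos(330) = 1.7321
y = 2 * sin(330) = -1

(1.7321, -1)


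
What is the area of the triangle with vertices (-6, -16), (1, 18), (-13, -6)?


Area = |x1(y2-y3) + x2(y3-y1) + x3(y1-y2)| / 2
= |-6*(18--6) + 1*(-6--16) + -13*(-16-18)| / 2
= 154

154


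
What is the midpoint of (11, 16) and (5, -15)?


Midpoint = ((11+5)/2, (16+-15)/2) = (8, 0.5)

(8, 0.5)


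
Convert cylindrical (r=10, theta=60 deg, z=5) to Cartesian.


x = 10 * cos(60) = 5
y = 10 * sin(60) = 8.6603
z = 5

(5, 8.6603, 5)


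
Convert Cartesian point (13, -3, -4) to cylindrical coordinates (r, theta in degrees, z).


r = sqrt(13^2 + (-3)^2) = 13.3417
theta = atan2(-3, 13) = 347.0054 deg
z = -4

r = 13.3417, theta = 347.0054 deg, z = -4


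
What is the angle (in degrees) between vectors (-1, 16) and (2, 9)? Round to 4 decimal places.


dot = -1*2 + 16*9 = 142
|u| = 16.0312, |v| = 9.2195
cos(angle) = 0.9608
angle = 16.1051 degrees

16.1051 degrees


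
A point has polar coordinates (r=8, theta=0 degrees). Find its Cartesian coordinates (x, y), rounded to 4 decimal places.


x = 8 * cos(0) = 8
y = 8 * sin(0) = 0

(8, 0)


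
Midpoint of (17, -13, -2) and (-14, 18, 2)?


Midpoint = ((17+-14)/2, (-13+18)/2, (-2+2)/2) = (1.5, 2.5, 0)

(1.5, 2.5, 0)


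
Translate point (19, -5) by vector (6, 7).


Translation: (x+dx, y+dy) = (19+6, -5+7) = (25, 2)

(25, 2)


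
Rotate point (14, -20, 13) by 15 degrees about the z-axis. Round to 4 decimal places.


x' = 14*cos(15) - -20*sin(15) = 18.6993
y' = 14*sin(15) + -20*cos(15) = -15.695
z' = 13

(18.6993, -15.695, 13)


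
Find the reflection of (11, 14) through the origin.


Reflection through origin: (x, y) -> (-x, -y)
(11, 14) -> (-11, -14)

(-11, -14)


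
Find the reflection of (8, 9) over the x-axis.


Reflection across x-axis: (x, y) -> (x, -y)
(8, 9) -> (8, -9)

(8, -9)


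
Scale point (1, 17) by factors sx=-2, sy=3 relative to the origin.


Scaling: (x*sx, y*sy) = (1*-2, 17*3) = (-2, 51)

(-2, 51)


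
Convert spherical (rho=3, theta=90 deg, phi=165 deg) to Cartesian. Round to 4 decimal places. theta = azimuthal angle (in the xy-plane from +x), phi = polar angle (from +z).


x = 3 * sin(165) * cos(90) = 0
y = 3 * sin(165) * sin(90) = 0.7765
z = 3 * cos(165) = -2.8978

(0, 0.7765, -2.8978)


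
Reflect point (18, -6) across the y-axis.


Reflection across y-axis: (x, y) -> (-x, y)
(18, -6) -> (-18, -6)

(-18, -6)


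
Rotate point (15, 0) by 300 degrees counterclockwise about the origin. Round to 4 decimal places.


x' = 15*cos(300) - 0*sin(300) = 7.5
y' = 15*sin(300) + 0*cos(300) = -12.9904

(7.5, -12.9904)


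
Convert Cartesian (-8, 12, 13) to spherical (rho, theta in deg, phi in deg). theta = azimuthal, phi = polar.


rho = sqrt((-8)^2 + 12^2 + 13^2) = 19.4165
theta = atan2(12, -8) = 123.6901 deg
phi = acos(13/19.4165) = 47.9689 deg

rho = 19.4165, theta = 123.6901 deg, phi = 47.9689 deg


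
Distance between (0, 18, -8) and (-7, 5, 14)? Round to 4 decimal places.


d = sqrt((-7-0)^2 + (5-18)^2 + (14--8)^2) = 26.4953

26.4953


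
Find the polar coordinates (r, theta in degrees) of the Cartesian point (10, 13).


r = sqrt(10^2 + 13^2) = 16.4012
theta = atan2(13, 10) = 52.4314 degrees

r = 16.4012, theta = 52.4314 degrees


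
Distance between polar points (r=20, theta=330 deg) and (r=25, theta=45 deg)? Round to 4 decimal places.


d = sqrt(r1^2 + r2^2 - 2*r1*r2*cos(t2-t1))
d = sqrt(20^2 + 25^2 - 2*20*25*cos(45-330)) = 27.68

27.68


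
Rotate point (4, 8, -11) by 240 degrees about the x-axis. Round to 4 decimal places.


x' = 4
y' = 8*cos(240) - -11*sin(240) = -13.5263
z' = 8*sin(240) + -11*cos(240) = -1.4282

(4, -13.5263, -1.4282)


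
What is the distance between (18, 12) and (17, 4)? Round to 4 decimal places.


d = sqrt((17-18)^2 + (4-12)^2) = 8.0623

8.0623


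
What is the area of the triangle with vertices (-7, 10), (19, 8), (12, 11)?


Area = |x1(y2-y3) + x2(y3-y1) + x3(y1-y2)| / 2
= |-7*(8-11) + 19*(11-10) + 12*(10-8)| / 2
= 32

32


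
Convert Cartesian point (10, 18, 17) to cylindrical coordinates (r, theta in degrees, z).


r = sqrt(10^2 + 18^2) = 20.5913
theta = atan2(18, 10) = 60.9454 deg
z = 17

r = 20.5913, theta = 60.9454 deg, z = 17


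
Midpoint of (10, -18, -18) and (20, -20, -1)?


Midpoint = ((10+20)/2, (-18+-20)/2, (-18+-1)/2) = (15, -19, -9.5)

(15, -19, -9.5)


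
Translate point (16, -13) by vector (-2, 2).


Translation: (x+dx, y+dy) = (16+-2, -13+2) = (14, -11)

(14, -11)


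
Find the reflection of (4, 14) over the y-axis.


Reflection across y-axis: (x, y) -> (-x, y)
(4, 14) -> (-4, 14)

(-4, 14)


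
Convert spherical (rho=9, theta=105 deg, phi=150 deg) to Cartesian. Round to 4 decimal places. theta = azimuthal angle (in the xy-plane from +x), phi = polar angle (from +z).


x = 9 * sin(150) * cos(105) = -1.1647
y = 9 * sin(150) * sin(105) = 4.3467
z = 9 * cos(150) = -7.7942

(-1.1647, 4.3467, -7.7942)


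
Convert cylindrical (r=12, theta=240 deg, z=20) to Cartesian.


x = 12 * cos(240) = -6
y = 12 * sin(240) = -10.3923
z = 20

(-6, -10.3923, 20)


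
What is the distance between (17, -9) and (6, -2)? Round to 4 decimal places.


d = sqrt((6-17)^2 + (-2--9)^2) = 13.0384

13.0384


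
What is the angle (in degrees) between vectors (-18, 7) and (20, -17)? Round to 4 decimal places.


dot = -18*20 + 7*-17 = -479
|u| = 19.3132, |v| = 26.2488
cos(angle) = -0.9449
angle = 160.886 degrees

160.886 degrees


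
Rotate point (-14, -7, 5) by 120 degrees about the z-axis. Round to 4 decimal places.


x' = -14*cos(120) - -7*sin(120) = 13.0622
y' = -14*sin(120) + -7*cos(120) = -8.6244
z' = 5

(13.0622, -8.6244, 5)


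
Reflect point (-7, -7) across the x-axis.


Reflection across x-axis: (x, y) -> (x, -y)
(-7, -7) -> (-7, 7)

(-7, 7)


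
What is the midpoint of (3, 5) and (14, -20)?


Midpoint = ((3+14)/2, (5+-20)/2) = (8.5, -7.5)

(8.5, -7.5)


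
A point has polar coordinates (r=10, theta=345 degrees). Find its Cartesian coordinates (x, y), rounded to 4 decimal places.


x = 10 * cos(345) = 9.6593
y = 10 * sin(345) = -2.5882

(9.6593, -2.5882)


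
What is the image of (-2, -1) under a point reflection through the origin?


Reflection through origin: (x, y) -> (-x, -y)
(-2, -1) -> (2, 1)

(2, 1)


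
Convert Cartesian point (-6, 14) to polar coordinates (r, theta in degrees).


r = sqrt((-6)^2 + 14^2) = 15.2315
theta = atan2(14, -6) = 113.1986 degrees

r = 15.2315, theta = 113.1986 degrees


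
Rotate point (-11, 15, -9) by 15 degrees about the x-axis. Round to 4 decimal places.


x' = -11
y' = 15*cos(15) - -9*sin(15) = 16.8183
z' = 15*sin(15) + -9*cos(15) = -4.811

(-11, 16.8183, -4.811)


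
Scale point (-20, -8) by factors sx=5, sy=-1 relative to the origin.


Scaling: (x*sx, y*sy) = (-20*5, -8*-1) = (-100, 8)

(-100, 8)


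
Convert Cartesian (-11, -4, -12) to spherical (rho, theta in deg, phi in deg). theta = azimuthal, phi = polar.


rho = sqrt((-11)^2 + (-4)^2 + (-12)^2) = 16.7631
theta = atan2(-4, -11) = 199.9831 deg
phi = acos(-12/16.7631) = 135.7137 deg

rho = 16.7631, theta = 199.9831 deg, phi = 135.7137 deg


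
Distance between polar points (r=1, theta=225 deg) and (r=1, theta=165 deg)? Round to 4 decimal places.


d = sqrt(r1^2 + r2^2 - 2*r1*r2*cos(t2-t1))
d = sqrt(1^2 + 1^2 - 2*1*1*cos(165-225)) = 1

1


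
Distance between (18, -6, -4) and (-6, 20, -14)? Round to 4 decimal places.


d = sqrt((-6-18)^2 + (20--6)^2 + (-14--4)^2) = 36.7696

36.7696


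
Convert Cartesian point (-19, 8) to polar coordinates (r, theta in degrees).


r = sqrt((-19)^2 + 8^2) = 20.6155
theta = atan2(8, -19) = 157.1663 degrees

r = 20.6155, theta = 157.1663 degrees


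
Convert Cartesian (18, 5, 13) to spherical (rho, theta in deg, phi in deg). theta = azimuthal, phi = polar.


rho = sqrt(18^2 + 5^2 + 13^2) = 22.7596
theta = atan2(5, 18) = 15.5241 deg
phi = acos(13/22.7596) = 55.1669 deg

rho = 22.7596, theta = 15.5241 deg, phi = 55.1669 deg


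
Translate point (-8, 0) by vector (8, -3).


Translation: (x+dx, y+dy) = (-8+8, 0+-3) = (0, -3)

(0, -3)


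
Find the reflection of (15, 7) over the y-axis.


Reflection across y-axis: (x, y) -> (-x, y)
(15, 7) -> (-15, 7)

(-15, 7)


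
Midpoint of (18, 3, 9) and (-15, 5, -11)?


Midpoint = ((18+-15)/2, (3+5)/2, (9+-11)/2) = (1.5, 4, -1)

(1.5, 4, -1)


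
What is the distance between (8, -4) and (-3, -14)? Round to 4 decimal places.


d = sqrt((-3-8)^2 + (-14--4)^2) = 14.8661

14.8661


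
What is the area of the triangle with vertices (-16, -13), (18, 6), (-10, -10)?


Area = |x1(y2-y3) + x2(y3-y1) + x3(y1-y2)| / 2
= |-16*(6--10) + 18*(-10--13) + -10*(-13-6)| / 2
= 6

6


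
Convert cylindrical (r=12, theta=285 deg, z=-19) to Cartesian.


x = 12 * cos(285) = 3.1058
y = 12 * sin(285) = -11.5911
z = -19

(3.1058, -11.5911, -19)


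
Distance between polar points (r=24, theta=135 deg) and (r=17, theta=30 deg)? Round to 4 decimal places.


d = sqrt(r1^2 + r2^2 - 2*r1*r2*cos(t2-t1))
d = sqrt(24^2 + 17^2 - 2*24*17*cos(30-135)) = 32.8054

32.8054


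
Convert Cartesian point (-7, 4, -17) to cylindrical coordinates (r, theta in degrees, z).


r = sqrt((-7)^2 + 4^2) = 8.0623
theta = atan2(4, -7) = 150.2551 deg
z = -17

r = 8.0623, theta = 150.2551 deg, z = -17


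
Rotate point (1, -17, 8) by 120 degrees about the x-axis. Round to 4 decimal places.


x' = 1
y' = -17*cos(120) - 8*sin(120) = 1.5718
z' = -17*sin(120) + 8*cos(120) = -18.7224

(1, 1.5718, -18.7224)


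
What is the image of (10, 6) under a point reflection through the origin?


Reflection through origin: (x, y) -> (-x, -y)
(10, 6) -> (-10, -6)

(-10, -6)


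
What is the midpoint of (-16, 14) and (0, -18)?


Midpoint = ((-16+0)/2, (14+-18)/2) = (-8, -2)

(-8, -2)


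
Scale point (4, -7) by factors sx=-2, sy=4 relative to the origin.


Scaling: (x*sx, y*sy) = (4*-2, -7*4) = (-8, -28)

(-8, -28)


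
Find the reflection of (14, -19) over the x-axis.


Reflection across x-axis: (x, y) -> (x, -y)
(14, -19) -> (14, 19)

(14, 19)


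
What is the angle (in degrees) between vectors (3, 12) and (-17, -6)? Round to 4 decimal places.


dot = 3*-17 + 12*-6 = -123
|u| = 12.3693, |v| = 18.0278
cos(angle) = -0.5516
angle = 123.4763 degrees

123.4763 degrees


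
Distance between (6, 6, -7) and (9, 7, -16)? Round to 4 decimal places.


d = sqrt((9-6)^2 + (7-6)^2 + (-16--7)^2) = 9.5394

9.5394


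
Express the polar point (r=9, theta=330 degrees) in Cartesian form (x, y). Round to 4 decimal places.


x = 9 * cos(330) = 7.7942
y = 9 * sin(330) = -4.5

(7.7942, -4.5)


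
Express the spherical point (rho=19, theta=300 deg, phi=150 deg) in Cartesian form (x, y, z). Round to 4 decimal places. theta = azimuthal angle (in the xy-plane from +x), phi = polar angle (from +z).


x = 19 * sin(150) * cos(300) = 4.75
y = 19 * sin(150) * sin(300) = -8.2272
z = 19 * cos(150) = -16.4545

(4.75, -8.2272, -16.4545)


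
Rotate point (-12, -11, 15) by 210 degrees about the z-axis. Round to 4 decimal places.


x' = -12*cos(210) - -11*sin(210) = 4.8923
y' = -12*sin(210) + -11*cos(210) = 15.5263
z' = 15

(4.8923, 15.5263, 15)


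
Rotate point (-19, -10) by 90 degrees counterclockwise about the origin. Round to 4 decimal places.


x' = -19*cos(90) - -10*sin(90) = 10
y' = -19*sin(90) + -10*cos(90) = -19

(10, -19)


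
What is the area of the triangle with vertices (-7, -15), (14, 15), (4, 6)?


Area = |x1(y2-y3) + x2(y3-y1) + x3(y1-y2)| / 2
= |-7*(15-6) + 14*(6--15) + 4*(-15-15)| / 2
= 55.5

55.5


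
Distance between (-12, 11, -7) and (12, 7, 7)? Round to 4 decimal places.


d = sqrt((12--12)^2 + (7-11)^2 + (7--7)^2) = 28.0713

28.0713


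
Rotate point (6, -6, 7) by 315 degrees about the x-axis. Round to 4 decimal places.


x' = 6
y' = -6*cos(315) - 7*sin(315) = 0.7071
z' = -6*sin(315) + 7*cos(315) = 9.1924

(6, 0.7071, 9.1924)


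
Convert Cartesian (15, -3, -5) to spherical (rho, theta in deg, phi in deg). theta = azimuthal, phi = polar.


rho = sqrt(15^2 + (-3)^2 + (-5)^2) = 16.0935
theta = atan2(-3, 15) = 348.6901 deg
phi = acos(-5/16.0935) = 108.1005 deg

rho = 16.0935, theta = 348.6901 deg, phi = 108.1005 deg


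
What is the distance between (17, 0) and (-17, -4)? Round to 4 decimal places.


d = sqrt((-17-17)^2 + (-4-0)^2) = 34.2345

34.2345


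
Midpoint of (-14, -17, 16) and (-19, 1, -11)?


Midpoint = ((-14+-19)/2, (-17+1)/2, (16+-11)/2) = (-16.5, -8, 2.5)

(-16.5, -8, 2.5)


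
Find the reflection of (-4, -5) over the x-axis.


Reflection across x-axis: (x, y) -> (x, -y)
(-4, -5) -> (-4, 5)

(-4, 5)


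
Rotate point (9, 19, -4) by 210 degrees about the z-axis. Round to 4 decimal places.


x' = 9*cos(210) - 19*sin(210) = 1.7058
y' = 9*sin(210) + 19*cos(210) = -20.9545
z' = -4

(1.7058, -20.9545, -4)


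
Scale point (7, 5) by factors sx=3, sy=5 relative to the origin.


Scaling: (x*sx, y*sy) = (7*3, 5*5) = (21, 25)

(21, 25)


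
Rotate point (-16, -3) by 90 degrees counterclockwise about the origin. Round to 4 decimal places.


x' = -16*cos(90) - -3*sin(90) = 3
y' = -16*sin(90) + -3*cos(90) = -16

(3, -16)


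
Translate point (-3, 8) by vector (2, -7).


Translation: (x+dx, y+dy) = (-3+2, 8+-7) = (-1, 1)

(-1, 1)


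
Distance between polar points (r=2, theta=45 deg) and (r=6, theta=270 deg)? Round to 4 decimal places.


d = sqrt(r1^2 + r2^2 - 2*r1*r2*cos(t2-t1))
d = sqrt(2^2 + 6^2 - 2*2*6*cos(270-45)) = 7.5479

7.5479


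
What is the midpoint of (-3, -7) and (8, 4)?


Midpoint = ((-3+8)/2, (-7+4)/2) = (2.5, -1.5)

(2.5, -1.5)


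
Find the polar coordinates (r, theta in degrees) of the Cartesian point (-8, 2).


r = sqrt((-8)^2 + 2^2) = 8.2462
theta = atan2(2, -8) = 165.9638 degrees

r = 8.2462, theta = 165.9638 degrees


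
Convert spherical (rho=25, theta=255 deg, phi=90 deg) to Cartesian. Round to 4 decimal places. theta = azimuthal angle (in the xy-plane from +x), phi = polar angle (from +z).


x = 25 * sin(90) * cos(255) = -6.4705
y = 25 * sin(90) * sin(255) = -24.1481
z = 25 * cos(90) = 0

(-6.4705, -24.1481, 0)


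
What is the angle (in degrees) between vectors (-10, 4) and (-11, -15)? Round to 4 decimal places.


dot = -10*-11 + 4*-15 = 50
|u| = 10.7703, |v| = 18.6011
cos(angle) = 0.2496
angle = 75.5476 degrees

75.5476 degrees


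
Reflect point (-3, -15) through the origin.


Reflection through origin: (x, y) -> (-x, -y)
(-3, -15) -> (3, 15)

(3, 15)


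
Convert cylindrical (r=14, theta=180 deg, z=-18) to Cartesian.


x = 14 * cos(180) = -14
y = 14 * sin(180) = 0
z = -18

(-14, 0, -18)


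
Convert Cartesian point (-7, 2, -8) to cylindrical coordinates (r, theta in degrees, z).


r = sqrt((-7)^2 + 2^2) = 7.2801
theta = atan2(2, -7) = 164.0546 deg
z = -8

r = 7.2801, theta = 164.0546 deg, z = -8


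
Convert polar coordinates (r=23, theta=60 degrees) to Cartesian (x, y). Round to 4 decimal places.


x = 23 * cos(60) = 11.5
y = 23 * sin(60) = 19.9186

(11.5, 19.9186)


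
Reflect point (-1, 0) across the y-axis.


Reflection across y-axis: (x, y) -> (-x, y)
(-1, 0) -> (1, 0)

(1, 0)


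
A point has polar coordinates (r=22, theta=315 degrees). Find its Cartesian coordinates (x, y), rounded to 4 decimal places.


x = 22 * cos(315) = 15.5563
y = 22 * sin(315) = -15.5563

(15.5563, -15.5563)


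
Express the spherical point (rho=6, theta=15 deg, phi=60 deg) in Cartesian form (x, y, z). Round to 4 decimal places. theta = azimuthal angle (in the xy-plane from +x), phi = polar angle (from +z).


x = 6 * sin(60) * cos(15) = 5.0191
y = 6 * sin(60) * sin(15) = 1.3449
z = 6 * cos(60) = 3

(5.0191, 1.3449, 3)


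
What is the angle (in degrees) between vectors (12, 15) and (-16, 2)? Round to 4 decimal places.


dot = 12*-16 + 15*2 = -162
|u| = 19.2094, |v| = 16.1245
cos(angle) = -0.523
angle = 121.5348 degrees

121.5348 degrees


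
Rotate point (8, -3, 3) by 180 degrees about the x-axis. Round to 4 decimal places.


x' = 8
y' = -3*cos(180) - 3*sin(180) = 3
z' = -3*sin(180) + 3*cos(180) = -3

(8, 3, -3)


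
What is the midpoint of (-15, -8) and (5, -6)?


Midpoint = ((-15+5)/2, (-8+-6)/2) = (-5, -7)

(-5, -7)


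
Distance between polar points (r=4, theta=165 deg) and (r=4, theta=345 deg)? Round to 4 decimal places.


d = sqrt(r1^2 + r2^2 - 2*r1*r2*cos(t2-t1))
d = sqrt(4^2 + 4^2 - 2*4*4*cos(345-165)) = 8

8


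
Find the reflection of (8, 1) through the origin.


Reflection through origin: (x, y) -> (-x, -y)
(8, 1) -> (-8, -1)

(-8, -1)


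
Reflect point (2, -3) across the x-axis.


Reflection across x-axis: (x, y) -> (x, -y)
(2, -3) -> (2, 3)

(2, 3)


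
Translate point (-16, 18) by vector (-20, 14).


Translation: (x+dx, y+dy) = (-16+-20, 18+14) = (-36, 32)

(-36, 32)


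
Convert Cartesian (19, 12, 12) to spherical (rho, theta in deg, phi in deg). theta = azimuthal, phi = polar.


rho = sqrt(19^2 + 12^2 + 12^2) = 25.4755
theta = atan2(12, 19) = 32.2756 deg
phi = acos(12/25.4755) = 61.8981 deg

rho = 25.4755, theta = 32.2756 deg, phi = 61.8981 deg


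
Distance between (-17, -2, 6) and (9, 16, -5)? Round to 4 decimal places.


d = sqrt((9--17)^2 + (16--2)^2 + (-5-6)^2) = 33.4813

33.4813


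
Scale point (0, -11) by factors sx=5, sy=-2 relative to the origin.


Scaling: (x*sx, y*sy) = (0*5, -11*-2) = (0, 22)

(0, 22)


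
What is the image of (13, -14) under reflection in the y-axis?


Reflection across y-axis: (x, y) -> (-x, y)
(13, -14) -> (-13, -14)

(-13, -14)


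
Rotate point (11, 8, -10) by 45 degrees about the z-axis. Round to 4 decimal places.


x' = 11*cos(45) - 8*sin(45) = 2.1213
y' = 11*sin(45) + 8*cos(45) = 13.435
z' = -10

(2.1213, 13.435, -10)


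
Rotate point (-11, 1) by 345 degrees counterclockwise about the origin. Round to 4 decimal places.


x' = -11*cos(345) - 1*sin(345) = -10.3664
y' = -11*sin(345) + 1*cos(345) = 3.8129

(-10.3664, 3.8129)


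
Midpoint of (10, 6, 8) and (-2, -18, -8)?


Midpoint = ((10+-2)/2, (6+-18)/2, (8+-8)/2) = (4, -6, 0)

(4, -6, 0)


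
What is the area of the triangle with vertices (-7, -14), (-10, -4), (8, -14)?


Area = |x1(y2-y3) + x2(y3-y1) + x3(y1-y2)| / 2
= |-7*(-4--14) + -10*(-14--14) + 8*(-14--4)| / 2
= 75

75


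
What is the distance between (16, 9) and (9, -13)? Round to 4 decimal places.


d = sqrt((9-16)^2 + (-13-9)^2) = 23.0868

23.0868


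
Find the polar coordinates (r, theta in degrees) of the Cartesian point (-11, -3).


r = sqrt((-11)^2 + (-3)^2) = 11.4018
theta = atan2(-3, -11) = 195.2551 degrees

r = 11.4018, theta = 195.2551 degrees


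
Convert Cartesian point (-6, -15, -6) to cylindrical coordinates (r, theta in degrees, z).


r = sqrt((-6)^2 + (-15)^2) = 16.1555
theta = atan2(-15, -6) = 248.1986 deg
z = -6

r = 16.1555, theta = 248.1986 deg, z = -6


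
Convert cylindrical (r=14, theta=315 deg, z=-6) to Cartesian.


x = 14 * cos(315) = 9.8995
y = 14 * sin(315) = -9.8995
z = -6

(9.8995, -9.8995, -6)


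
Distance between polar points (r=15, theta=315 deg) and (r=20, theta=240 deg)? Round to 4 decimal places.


d = sqrt(r1^2 + r2^2 - 2*r1*r2*cos(t2-t1))
d = sqrt(15^2 + 20^2 - 2*15*20*cos(240-315)) = 21.6728

21.6728
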